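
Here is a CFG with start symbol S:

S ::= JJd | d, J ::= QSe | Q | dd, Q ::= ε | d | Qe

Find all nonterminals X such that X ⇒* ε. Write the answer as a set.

Directly nullable (have an ε-rule): {Q}.
J is nullable via J -> Q (every symbol on the right is already known nullable).
Not nullable: S — each has a terminal in every rule's right-hand side or depends on a non-nullable symbol.

{J, Q}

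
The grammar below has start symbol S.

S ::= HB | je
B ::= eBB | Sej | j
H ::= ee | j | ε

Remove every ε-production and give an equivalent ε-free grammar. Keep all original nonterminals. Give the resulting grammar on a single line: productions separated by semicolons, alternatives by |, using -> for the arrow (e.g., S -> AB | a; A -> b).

S -> B | HB | je; B -> j | Sej | eBB; H -> j | ee

Nullable set: {H}.
S -> HB: H nullable, giving B | HB.
Drop H -> ε.
Unchanged (no nullable symbols): S -> je; B -> Sej; B -> eBB; B -> j; H -> ee; H -> j.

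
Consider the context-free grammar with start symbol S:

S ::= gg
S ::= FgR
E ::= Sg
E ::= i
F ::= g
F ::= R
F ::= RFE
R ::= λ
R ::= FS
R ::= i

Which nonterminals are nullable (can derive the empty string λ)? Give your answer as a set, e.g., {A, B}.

{F, R}

Directly nullable (have an ε-rule): {R}.
F is nullable via F -> R (every symbol on the right is already known nullable).
Not nullable: E, S — each has a terminal in every rule's right-hand side or depends on a non-nullable symbol.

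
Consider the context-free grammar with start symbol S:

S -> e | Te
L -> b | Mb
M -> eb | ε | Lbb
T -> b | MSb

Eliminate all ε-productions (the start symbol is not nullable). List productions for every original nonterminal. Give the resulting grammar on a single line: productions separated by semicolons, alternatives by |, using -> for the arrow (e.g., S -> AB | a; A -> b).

S -> e | Te; L -> b | Mb; M -> eb | Lbb; T -> b | Sb | MSb

Nullable set: {M}.
L -> Mb: M nullable, giving Mb | b.
Drop M -> ε.
T -> MSb: M nullable, giving MSb | Sb.
Unchanged (no nullable symbols): S -> Te; S -> e; L -> b; M -> Lbb; M -> eb; T -> b.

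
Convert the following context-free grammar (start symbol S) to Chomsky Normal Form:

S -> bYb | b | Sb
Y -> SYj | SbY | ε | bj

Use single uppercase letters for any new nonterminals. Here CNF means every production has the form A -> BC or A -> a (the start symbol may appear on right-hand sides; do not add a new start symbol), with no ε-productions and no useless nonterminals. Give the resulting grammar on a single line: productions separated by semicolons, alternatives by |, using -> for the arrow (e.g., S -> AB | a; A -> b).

S -> b | AA | AC | SA; A -> b; B -> j; C -> YA; D -> AY; E -> YB; Y -> AB | SA | SB | SD | SE

Nullable: {Y}; after ε-elimination: S -> b | Sb | bb | bYb; Y -> Sb | Sj | bj | SYj | SbY.
No unit productions to eliminate.
TERM: introduce A -> b, B -> j and substitute in every rule of length ≥2.
BIN: S -> AYA becomes S -> AC, C -> YA; Y -> SAY becomes Y -> SD, D -> AY; Y -> SYB becomes Y -> SE, E -> YB.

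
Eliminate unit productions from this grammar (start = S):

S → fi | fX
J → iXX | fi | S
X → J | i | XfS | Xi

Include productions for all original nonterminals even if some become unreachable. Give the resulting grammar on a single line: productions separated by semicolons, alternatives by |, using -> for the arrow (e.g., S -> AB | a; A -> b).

Unit productions: J->S, X->J.
Unit pairs (A ⇒* B via units): (J,S), (X,J), (X,S).
S: inherits non-unit rules of {S} → fX | fi.
J: inherits non-unit rules of {J, S} → fX | fi | iXX.
X: inherits non-unit rules of {J, S, X} → XfS | Xi | fX | fi | i | iXX.

S -> fX | fi; J -> fX | fi | iXX; X -> i | Xi | fX | fi | XfS | iXX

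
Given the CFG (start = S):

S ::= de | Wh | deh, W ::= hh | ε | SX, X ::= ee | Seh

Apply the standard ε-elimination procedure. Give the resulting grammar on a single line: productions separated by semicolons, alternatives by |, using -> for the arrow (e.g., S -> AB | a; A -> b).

Nullable set: {W}.
S -> Wh: W nullable, giving Wh | h.
Drop W -> ε.
Unchanged (no nullable symbols): S -> de; S -> deh; W -> SX; W -> hh; X -> Seh; X -> ee.

S -> h | Wh | de | deh; W -> SX | hh; X -> ee | Seh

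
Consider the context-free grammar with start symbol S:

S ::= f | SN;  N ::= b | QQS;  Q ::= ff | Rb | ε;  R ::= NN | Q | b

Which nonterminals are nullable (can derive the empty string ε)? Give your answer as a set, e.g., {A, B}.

Directly nullable (have an ε-rule): {Q}.
R is nullable via R -> Q (every symbol on the right is already known nullable).
Not nullable: N, S — each has a terminal in every rule's right-hand side or depends on a non-nullable symbol.

{Q, R}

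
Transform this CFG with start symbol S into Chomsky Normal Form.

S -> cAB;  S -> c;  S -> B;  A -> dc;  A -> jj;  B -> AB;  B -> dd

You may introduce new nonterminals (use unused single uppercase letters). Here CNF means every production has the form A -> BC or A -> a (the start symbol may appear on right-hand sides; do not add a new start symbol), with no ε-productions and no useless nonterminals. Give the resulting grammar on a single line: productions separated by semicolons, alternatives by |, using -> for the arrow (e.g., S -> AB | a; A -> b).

No ε-productions.
After unit-elimination: S -> c | AB | dd | cAB; A -> dc | jj; B -> AB | dd.
TERM: introduce D -> c, C -> d, E -> j and substitute in every rule of length ≥2.
BIN: S -> DAB becomes S -> DF, F -> AB.

S -> c | AB | CC | DF; A -> CD | EE; B -> AB | CC; C -> d; D -> c; E -> j; F -> AB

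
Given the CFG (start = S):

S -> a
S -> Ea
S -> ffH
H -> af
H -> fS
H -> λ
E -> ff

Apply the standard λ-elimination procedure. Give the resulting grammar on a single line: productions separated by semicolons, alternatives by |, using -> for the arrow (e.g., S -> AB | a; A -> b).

S -> a | Ea | ff | ffH; E -> ff; H -> af | fS

Nullable set: {H}.
S -> ffH: H nullable, giving ff | ffH.
Drop H -> λ.
Unchanged (no nullable symbols): S -> Ea; S -> a; E -> ff; H -> af; H -> fS.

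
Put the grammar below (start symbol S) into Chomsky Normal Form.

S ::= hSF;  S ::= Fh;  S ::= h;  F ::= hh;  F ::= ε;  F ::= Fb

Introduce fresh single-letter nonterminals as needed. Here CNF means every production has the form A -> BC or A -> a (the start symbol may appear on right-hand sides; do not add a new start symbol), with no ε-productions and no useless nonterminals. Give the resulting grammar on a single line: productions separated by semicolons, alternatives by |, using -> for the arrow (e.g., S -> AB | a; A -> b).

S -> h | BC | BS | FB; A -> b; B -> h; C -> SF; F -> b | BB | FA

Nullable: {F}; after ε-elimination: S -> h | Fh | hS | hSF; F -> b | Fb | hh.
No unit productions to eliminate.
TERM: introduce A -> b, B -> h and substitute in every rule of length ≥2.
BIN: S -> BSF becomes S -> BC, C -> SF.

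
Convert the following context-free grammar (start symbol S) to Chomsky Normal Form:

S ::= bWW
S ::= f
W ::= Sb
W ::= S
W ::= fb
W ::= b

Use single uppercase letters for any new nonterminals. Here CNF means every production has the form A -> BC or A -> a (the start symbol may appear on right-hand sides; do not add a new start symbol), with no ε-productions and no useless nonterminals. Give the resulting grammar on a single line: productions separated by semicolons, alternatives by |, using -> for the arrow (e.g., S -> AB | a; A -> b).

No ε-productions.
After unit-elimination: S -> f | bWW; W -> b | f | Sb | fb | bWW.
TERM: introduce A -> b, B -> f and substitute in every rule of length ≥2.
BIN: S -> AWW becomes S -> AC, C -> WW; W -> AWW becomes W -> AD, D -> WW.

S -> f | AC; A -> b; B -> f; C -> WW; D -> WW; W -> b | f | AD | BA | SA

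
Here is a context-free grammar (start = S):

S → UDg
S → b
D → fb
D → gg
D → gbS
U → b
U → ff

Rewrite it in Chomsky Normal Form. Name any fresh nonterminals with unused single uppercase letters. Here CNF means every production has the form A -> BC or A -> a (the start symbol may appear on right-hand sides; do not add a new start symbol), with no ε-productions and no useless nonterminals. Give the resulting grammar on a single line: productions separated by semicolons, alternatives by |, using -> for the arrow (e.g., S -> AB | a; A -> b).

S -> b | UF; A -> f; B -> b; C -> g; D -> AB | CC | CE; E -> BS; F -> DC; U -> b | AA

No ε-productions.
No unit productions to eliminate.
TERM: introduce B -> b, A -> f, C -> g and substitute in every rule of length ≥2.
BIN: D -> CBS becomes D -> CE, E -> BS; S -> UDC becomes S -> UF, F -> DC.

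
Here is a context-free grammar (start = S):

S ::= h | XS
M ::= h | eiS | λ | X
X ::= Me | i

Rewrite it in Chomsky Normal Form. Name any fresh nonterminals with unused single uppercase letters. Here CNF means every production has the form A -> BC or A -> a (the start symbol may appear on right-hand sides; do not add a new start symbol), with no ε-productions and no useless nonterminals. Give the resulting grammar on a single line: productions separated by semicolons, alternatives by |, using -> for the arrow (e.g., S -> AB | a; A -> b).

Nullable: {M}; after ε-elimination: S -> h | XS; M -> X | h | eiS; X -> e | i | Me.
After unit-elimination: S -> h | XS; M -> e | h | i | Me | eiS; X -> e | i | Me.
TERM: introduce A -> e, B -> i and substitute in every rule of length ≥2.
BIN: M -> ABS becomes M -> AC, C -> BS.

S -> h | XS; A -> e; B -> i; C -> BS; M -> e | h | i | AC | MA; X -> e | i | MA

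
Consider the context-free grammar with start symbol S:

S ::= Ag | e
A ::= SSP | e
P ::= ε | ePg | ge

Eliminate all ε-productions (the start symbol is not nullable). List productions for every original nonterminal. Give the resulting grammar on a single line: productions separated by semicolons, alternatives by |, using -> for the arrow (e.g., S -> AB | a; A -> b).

S -> e | Ag; A -> e | SS | SSP; P -> eg | ge | ePg

Nullable set: {P}.
A -> SSP: P nullable, giving SS | SSP.
Drop P -> ε.
P -> ePg: P nullable, giving ePg | eg.
Unchanged (no nullable symbols): S -> Ag; S -> e; A -> e; P -> ge.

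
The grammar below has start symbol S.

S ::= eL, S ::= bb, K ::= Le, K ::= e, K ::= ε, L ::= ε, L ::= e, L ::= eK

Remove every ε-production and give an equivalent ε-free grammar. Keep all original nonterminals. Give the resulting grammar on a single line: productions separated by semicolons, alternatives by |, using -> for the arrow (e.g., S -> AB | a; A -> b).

Nullable set: {K, L}.
S -> eL: L nullable, giving e | eL.
Drop K -> ε.
K -> Le: L nullable, giving Le | e.
Drop L -> ε.
L -> eK: K nullable, giving e | eK.
Unchanged (no nullable symbols): S -> bb; K -> e; L -> e.

S -> e | bb | eL; K -> e | Le; L -> e | eK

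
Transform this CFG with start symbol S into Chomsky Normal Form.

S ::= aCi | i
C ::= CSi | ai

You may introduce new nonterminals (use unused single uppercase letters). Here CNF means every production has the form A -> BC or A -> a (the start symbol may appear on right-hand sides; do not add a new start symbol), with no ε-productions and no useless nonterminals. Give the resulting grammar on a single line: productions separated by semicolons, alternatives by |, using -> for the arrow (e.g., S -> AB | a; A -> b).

S -> i | BE; A -> i; B -> a; C -> BA | CD; D -> SA; E -> CA

No ε-productions.
No unit productions to eliminate.
TERM: introduce B -> a, A -> i and substitute in every rule of length ≥2.
BIN: C -> CSA becomes C -> CD, D -> SA; S -> BCA becomes S -> BE, E -> CA.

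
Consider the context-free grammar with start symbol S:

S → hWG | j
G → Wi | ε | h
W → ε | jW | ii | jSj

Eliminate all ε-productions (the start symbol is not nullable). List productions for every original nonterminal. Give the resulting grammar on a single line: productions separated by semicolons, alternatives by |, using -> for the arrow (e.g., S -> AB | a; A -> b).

Nullable set: {G, W}.
S -> hWG: W, G nullable, giving h | hG | hW | hWG.
Drop G -> ε.
G -> Wi: W nullable, giving Wi | i.
Drop W -> ε.
W -> jW: W nullable, giving j | jW.
Unchanged (no nullable symbols): S -> j; G -> h; W -> ii; W -> jSj.

S -> h | j | hG | hW | hWG; G -> h | i | Wi; W -> j | ii | jW | jSj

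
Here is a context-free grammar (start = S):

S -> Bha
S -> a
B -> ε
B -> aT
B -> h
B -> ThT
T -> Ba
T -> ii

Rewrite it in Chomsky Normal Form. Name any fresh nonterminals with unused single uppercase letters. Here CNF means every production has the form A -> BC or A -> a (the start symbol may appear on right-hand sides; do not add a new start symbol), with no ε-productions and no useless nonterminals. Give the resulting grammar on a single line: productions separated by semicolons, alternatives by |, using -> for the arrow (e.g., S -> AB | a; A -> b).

Nullable: {B}; after ε-elimination: S -> a | ha | Bha; B -> h | aT | ThT; T -> a | Ba | ii.
No unit productions to eliminate.
TERM: introduce C -> a, A -> h, D -> i and substitute in every rule of length ≥2.
BIN: B -> TAT becomes B -> TE, E -> AT; S -> BAC becomes S -> BF, F -> AC.

S -> a | AC | BF; A -> h; B -> h | CT | TE; C -> a; D -> i; E -> AT; F -> AC; T -> a | BC | DD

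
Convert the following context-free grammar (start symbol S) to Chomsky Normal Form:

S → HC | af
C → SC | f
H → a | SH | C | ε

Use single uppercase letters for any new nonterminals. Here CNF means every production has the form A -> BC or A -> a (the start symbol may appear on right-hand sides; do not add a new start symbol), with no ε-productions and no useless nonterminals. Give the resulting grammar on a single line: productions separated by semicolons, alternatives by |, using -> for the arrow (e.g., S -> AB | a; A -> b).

S -> f | AB | HC | SC; A -> a; B -> f; C -> f | SC; H -> a | f | AB | HC | SC | SH

Nullable: {H}; after ε-elimination: S -> C | HC | af; C -> f | SC; H -> C | S | a | SH.
After unit-elimination: S -> f | HC | SC | af; C -> f | SC; H -> a | f | HC | SC | SH | af.
TERM: introduce A -> a, B -> f and substitute in every rule of length ≥2.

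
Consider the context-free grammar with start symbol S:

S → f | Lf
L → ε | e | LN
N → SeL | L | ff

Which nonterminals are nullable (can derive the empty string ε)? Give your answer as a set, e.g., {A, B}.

{L, N}

Directly nullable (have an ε-rule): {L}.
N is nullable via N -> L (every symbol on the right is already known nullable).
Not nullable: S — each has a terminal in every rule's right-hand side or depends on a non-nullable symbol.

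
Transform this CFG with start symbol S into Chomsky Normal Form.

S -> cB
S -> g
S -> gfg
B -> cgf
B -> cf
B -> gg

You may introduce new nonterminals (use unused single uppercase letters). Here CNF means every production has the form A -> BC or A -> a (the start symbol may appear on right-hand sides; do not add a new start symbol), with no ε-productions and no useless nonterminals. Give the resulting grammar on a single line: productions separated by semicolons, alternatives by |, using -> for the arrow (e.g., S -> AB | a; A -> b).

No ε-productions.
No unit productions to eliminate.
TERM: introduce A -> c, C -> f, D -> g and substitute in every rule of length ≥2.
BIN: B -> ADC becomes B -> AE, E -> DC; S -> DCD becomes S -> DF, F -> CD.

S -> g | AB | DF; A -> c; B -> AC | AE | DD; C -> f; D -> g; E -> DC; F -> CD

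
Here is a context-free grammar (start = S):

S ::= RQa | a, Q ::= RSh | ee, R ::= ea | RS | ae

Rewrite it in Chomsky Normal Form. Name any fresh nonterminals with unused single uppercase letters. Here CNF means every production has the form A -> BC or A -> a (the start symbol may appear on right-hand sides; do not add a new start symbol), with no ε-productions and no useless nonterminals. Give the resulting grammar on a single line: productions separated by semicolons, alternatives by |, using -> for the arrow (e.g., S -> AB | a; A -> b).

S -> a | RE; A -> h; B -> e; C -> a; D -> SA; E -> QC; Q -> BB | RD; R -> BC | CB | RS

No ε-productions.
No unit productions to eliminate.
TERM: introduce C -> a, B -> e, A -> h and substitute in every rule of length ≥2.
BIN: Q -> RSA becomes Q -> RD, D -> SA; S -> RQC becomes S -> RE, E -> QC.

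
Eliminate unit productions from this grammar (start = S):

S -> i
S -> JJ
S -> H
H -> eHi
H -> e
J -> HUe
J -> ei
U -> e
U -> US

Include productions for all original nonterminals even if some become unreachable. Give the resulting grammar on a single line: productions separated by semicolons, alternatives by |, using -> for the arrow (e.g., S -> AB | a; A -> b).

S -> e | i | JJ | eHi; H -> e | eHi; J -> ei | HUe; U -> e | US

Unit productions: S->H.
Unit pairs (A ⇒* B via units): (S,H).
S: inherits non-unit rules of {H, S} → JJ | e | eHi | i.
H: inherits non-unit rules of {H} → e | eHi.
J: inherits non-unit rules of {J} → HUe | ei.
U: inherits non-unit rules of {U} → US | e.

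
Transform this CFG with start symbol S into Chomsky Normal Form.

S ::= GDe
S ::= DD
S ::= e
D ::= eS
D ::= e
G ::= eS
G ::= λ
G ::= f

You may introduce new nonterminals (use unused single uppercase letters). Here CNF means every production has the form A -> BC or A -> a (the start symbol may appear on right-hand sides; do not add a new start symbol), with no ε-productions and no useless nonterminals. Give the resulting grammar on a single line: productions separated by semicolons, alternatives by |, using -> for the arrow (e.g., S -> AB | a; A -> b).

S -> e | DA | DD | GB; A -> e; B -> DA; D -> e | AS; G -> f | AS

Nullable: {G}; after ε-elimination: S -> e | DD | De | GDe; D -> e | eS; G -> f | eS.
No unit productions to eliminate.
TERM: introduce A -> e and substitute in every rule of length ≥2.
BIN: S -> GDA becomes S -> GB, B -> DA.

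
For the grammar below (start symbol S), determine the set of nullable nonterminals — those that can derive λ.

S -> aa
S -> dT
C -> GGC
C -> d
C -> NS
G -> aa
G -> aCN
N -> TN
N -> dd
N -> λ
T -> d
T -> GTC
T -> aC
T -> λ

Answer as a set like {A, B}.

Directly nullable (have an ε-rule): {N, T}.
Not nullable: C, G, S — each has a terminal in every rule's right-hand side or depends on a non-nullable symbol.

{N, T}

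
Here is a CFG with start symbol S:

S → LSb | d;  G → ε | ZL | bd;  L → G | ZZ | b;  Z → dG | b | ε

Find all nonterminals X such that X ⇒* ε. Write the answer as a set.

Directly nullable (have an ε-rule): {G, Z}.
L is nullable via L -> G (every symbol on the right is already known nullable).
Not nullable: S — each has a terminal in every rule's right-hand side or depends on a non-nullable symbol.

{G, L, Z}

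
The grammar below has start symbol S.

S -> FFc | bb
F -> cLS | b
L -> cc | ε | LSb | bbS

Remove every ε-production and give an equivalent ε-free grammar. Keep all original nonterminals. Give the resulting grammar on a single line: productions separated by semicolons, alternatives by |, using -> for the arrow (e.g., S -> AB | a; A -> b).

Nullable set: {L}.
F -> cLS: L nullable, giving cLS | cS.
Drop L -> ε.
L -> LSb: L nullable, giving LSb | Sb.
Unchanged (no nullable symbols): S -> FFc; S -> bb; F -> b; L -> bbS; L -> cc.

S -> bb | FFc; F -> b | cS | cLS; L -> Sb | cc | LSb | bbS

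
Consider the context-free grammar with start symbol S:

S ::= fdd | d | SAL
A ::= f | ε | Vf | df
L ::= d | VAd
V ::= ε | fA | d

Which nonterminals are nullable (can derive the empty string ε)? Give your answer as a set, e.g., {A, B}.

Directly nullable (have an ε-rule): {A, V}.
Not nullable: L, S — each has a terminal in every rule's right-hand side or depends on a non-nullable symbol.

{A, V}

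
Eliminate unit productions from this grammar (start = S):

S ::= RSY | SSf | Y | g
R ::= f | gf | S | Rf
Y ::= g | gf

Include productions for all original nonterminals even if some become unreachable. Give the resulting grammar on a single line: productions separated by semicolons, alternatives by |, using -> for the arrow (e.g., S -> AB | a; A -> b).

Unit productions: R->S, S->Y.
Unit pairs (A ⇒* B via units): (R,S), (R,Y), (S,Y).
S: inherits non-unit rules of {S, Y} → RSY | SSf | g | gf.
R: inherits non-unit rules of {R, S, Y} → RSY | Rf | SSf | f | g | gf.
Y: inherits non-unit rules of {Y} → g | gf.

S -> g | gf | RSY | SSf; R -> f | g | Rf | gf | RSY | SSf; Y -> g | gf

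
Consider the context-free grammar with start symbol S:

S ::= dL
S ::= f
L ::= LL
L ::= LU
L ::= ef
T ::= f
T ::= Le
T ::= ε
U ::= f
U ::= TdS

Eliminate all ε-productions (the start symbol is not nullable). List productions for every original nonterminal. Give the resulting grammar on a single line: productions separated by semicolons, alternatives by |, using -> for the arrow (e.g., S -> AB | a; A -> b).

Nullable set: {T}.
Drop T -> ε.
U -> TdS: T nullable, giving TdS | dS.
Unchanged (no nullable symbols): S -> dL; S -> f; L -> LL; L -> LU; L -> ef; T -> Le; T -> f; U -> f.

S -> f | dL; L -> LL | LU | ef; T -> f | Le; U -> f | dS | TdS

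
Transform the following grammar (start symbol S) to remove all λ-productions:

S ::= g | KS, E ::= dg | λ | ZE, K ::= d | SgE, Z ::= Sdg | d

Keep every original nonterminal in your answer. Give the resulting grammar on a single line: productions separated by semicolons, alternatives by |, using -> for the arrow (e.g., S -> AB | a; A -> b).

Nullable set: {E}.
Drop E -> λ.
E -> ZE: E nullable, giving Z | ZE.
K -> SgE: E nullable, giving Sg | SgE.
Unchanged (no nullable symbols): S -> KS; S -> g; E -> dg; K -> d; Z -> Sdg; Z -> d.

S -> g | KS; E -> Z | ZE | dg; K -> d | Sg | SgE; Z -> d | Sdg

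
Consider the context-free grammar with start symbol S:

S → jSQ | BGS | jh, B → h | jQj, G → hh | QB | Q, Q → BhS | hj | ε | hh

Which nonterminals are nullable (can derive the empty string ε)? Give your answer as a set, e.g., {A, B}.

{G, Q}

Directly nullable (have an ε-rule): {Q}.
G is nullable via G -> Q (every symbol on the right is already known nullable).
Not nullable: B, S — each has a terminal in every rule's right-hand side or depends on a non-nullable symbol.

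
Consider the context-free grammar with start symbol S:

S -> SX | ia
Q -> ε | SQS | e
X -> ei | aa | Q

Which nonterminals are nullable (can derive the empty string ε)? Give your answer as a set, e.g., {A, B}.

{Q, X}

Directly nullable (have an ε-rule): {Q}.
X is nullable via X -> Q (every symbol on the right is already known nullable).
Not nullable: S — each has a terminal in every rule's right-hand side or depends on a non-nullable symbol.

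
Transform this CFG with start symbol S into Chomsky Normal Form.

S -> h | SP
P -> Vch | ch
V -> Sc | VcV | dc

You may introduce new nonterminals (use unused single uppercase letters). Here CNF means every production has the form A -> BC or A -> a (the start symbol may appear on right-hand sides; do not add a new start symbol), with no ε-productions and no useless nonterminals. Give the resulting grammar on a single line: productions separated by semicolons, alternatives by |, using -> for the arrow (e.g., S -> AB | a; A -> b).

No ε-productions.
No unit productions to eliminate.
TERM: introduce A -> c, C -> d, B -> h and substitute in every rule of length ≥2.
BIN: P -> VAB becomes P -> VD, D -> AB; V -> VAV becomes V -> VE, E -> AV.

S -> h | SP; A -> c; B -> h; C -> d; D -> AB; E -> AV; P -> AB | VD; V -> CA | SA | VE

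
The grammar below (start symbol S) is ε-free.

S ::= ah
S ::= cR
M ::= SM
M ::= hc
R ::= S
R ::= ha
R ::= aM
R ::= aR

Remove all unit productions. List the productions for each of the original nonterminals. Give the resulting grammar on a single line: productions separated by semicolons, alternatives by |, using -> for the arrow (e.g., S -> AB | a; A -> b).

S -> ah | cR; M -> SM | hc; R -> aM | aR | ah | cR | ha

Unit productions: R->S.
Unit pairs (A ⇒* B via units): (R,S).
S: inherits non-unit rules of {S} → ah | cR.
M: inherits non-unit rules of {M} → SM | hc.
R: inherits non-unit rules of {R, S} → aM | aR | ah | cR | ha.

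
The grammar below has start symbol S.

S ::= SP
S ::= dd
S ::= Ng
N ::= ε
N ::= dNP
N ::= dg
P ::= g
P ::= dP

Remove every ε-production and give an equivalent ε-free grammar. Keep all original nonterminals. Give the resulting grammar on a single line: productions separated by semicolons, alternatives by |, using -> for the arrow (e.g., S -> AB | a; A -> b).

Nullable set: {N}.
S -> Ng: N nullable, giving Ng | g.
Drop N -> ε.
N -> dNP: N nullable, giving dNP | dP.
Unchanged (no nullable symbols): S -> SP; S -> dd; N -> dg; P -> dP; P -> g.

S -> g | Ng | SP | dd; N -> dP | dg | dNP; P -> g | dP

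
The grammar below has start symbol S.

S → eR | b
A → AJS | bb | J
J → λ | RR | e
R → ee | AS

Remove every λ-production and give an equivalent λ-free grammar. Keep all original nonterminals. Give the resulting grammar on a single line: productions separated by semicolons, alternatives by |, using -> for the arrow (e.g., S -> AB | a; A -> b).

Nullable set: {A, J}.
A -> AJS: A, J nullable, giving AJS | AS | JS | S.
A -> J: J nullable, giving J.
Drop J -> λ.
R -> AS: A nullable, giving AS | S.
Unchanged (no nullable symbols): S -> b; S -> eR; A -> bb; J -> RR; J -> e; R -> ee.

S -> b | eR; A -> J | S | AS | JS | bb | AJS; J -> e | RR; R -> S | AS | ee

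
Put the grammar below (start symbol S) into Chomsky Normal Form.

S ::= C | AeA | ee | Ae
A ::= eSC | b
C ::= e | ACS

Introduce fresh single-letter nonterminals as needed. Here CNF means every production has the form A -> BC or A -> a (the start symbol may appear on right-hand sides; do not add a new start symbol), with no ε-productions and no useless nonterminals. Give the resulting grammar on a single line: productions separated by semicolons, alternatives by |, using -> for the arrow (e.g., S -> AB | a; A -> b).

No ε-productions.
After unit-elimination: S -> e | Ae | ee | ACS | AeA; A -> b | eSC; C -> e | ACS.
TERM: introduce B -> e and substitute in every rule of length ≥2.
BIN: A -> BSC becomes A -> BD, D -> SC; C -> ACS becomes C -> AE, E -> CS; S -> ABA becomes S -> AF, F -> BA; S -> ACS becomes S -> AG, G -> CS.

S -> e | AB | AF | AG | BB; A -> b | BD; B -> e; C -> e | AE; D -> SC; E -> CS; F -> BA; G -> CS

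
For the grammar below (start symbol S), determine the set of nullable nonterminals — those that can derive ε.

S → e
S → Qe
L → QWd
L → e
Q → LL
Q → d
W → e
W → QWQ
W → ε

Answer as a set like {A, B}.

{W}

Directly nullable (have an ε-rule): {W}.
Not nullable: L, Q, S — each has a terminal in every rule's right-hand side or depends on a non-nullable symbol.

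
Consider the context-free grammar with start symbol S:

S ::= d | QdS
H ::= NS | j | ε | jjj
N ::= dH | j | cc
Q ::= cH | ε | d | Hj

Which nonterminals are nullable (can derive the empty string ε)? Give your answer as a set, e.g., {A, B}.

{H, Q}

Directly nullable (have an ε-rule): {H, Q}.
Not nullable: N, S — each has a terminal in every rule's right-hand side or depends on a non-nullable symbol.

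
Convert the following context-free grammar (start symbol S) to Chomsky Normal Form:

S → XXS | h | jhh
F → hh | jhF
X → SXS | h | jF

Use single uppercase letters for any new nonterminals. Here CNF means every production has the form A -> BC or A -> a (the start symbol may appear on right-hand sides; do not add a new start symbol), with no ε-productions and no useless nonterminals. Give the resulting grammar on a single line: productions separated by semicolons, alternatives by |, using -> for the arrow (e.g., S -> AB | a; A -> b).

S -> h | BD | XE; A -> h; B -> j; C -> AF; D -> AA; E -> XS; F -> AA | BC; G -> XS; X -> h | BF | SG

No ε-productions.
No unit productions to eliminate.
TERM: introduce A -> h, B -> j and substitute in every rule of length ≥2.
BIN: F -> BAF becomes F -> BC, C -> AF; S -> BAA becomes S -> BD, D -> AA; S -> XXS becomes S -> XE, E -> XS; X -> SXS becomes X -> SG, G -> XS.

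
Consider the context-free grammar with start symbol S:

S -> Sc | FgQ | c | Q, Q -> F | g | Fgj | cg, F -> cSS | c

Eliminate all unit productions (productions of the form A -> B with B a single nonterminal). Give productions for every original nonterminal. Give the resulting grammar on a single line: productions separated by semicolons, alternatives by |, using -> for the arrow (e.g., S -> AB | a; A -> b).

S -> c | g | Sc | cg | FgQ | Fgj | cSS; F -> c | cSS; Q -> c | g | cg | Fgj | cSS

Unit productions: Q->F, S->Q.
Unit pairs (A ⇒* B via units): (Q,F), (S,F), (S,Q).
S: inherits non-unit rules of {F, Q, S} → FgQ | Fgj | Sc | c | cSS | cg | g.
F: inherits non-unit rules of {F} → c | cSS.
Q: inherits non-unit rules of {F, Q} → Fgj | c | cSS | cg | g.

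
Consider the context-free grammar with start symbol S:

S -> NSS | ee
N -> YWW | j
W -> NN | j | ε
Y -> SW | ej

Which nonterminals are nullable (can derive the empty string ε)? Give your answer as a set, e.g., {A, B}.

{W}

Directly nullable (have an ε-rule): {W}.
Not nullable: N, S, Y — each has a terminal in every rule's right-hand side or depends on a non-nullable symbol.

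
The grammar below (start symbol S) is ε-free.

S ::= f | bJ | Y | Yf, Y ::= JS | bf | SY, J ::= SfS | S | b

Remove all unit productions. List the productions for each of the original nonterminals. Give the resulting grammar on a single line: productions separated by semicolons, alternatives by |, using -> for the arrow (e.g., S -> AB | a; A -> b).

Unit productions: J->S, S->Y.
Unit pairs (A ⇒* B via units): (J,S), (J,Y), (S,Y).
S: inherits non-unit rules of {S, Y} → JS | SY | Yf | bJ | bf | f.
J: inherits non-unit rules of {J, S, Y} → JS | SY | SfS | Yf | b | bJ | bf | f.
Y: inherits non-unit rules of {Y} → JS | SY | bf.

S -> f | JS | SY | Yf | bJ | bf; J -> b | f | JS | SY | Yf | bJ | bf | SfS; Y -> JS | SY | bf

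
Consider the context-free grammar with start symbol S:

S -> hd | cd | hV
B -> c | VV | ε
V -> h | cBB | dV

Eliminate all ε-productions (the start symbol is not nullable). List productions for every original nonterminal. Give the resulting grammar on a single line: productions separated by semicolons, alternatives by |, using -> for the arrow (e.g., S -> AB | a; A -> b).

S -> cd | hV | hd; B -> c | VV; V -> c | h | cB | dV | cBB

Nullable set: {B}.
Drop B -> ε.
V -> cBB: B, B nullable, giving c | cB | cBB.
Unchanged (no nullable symbols): S -> cd; S -> hV; S -> hd; B -> VV; B -> c; V -> dV; V -> h.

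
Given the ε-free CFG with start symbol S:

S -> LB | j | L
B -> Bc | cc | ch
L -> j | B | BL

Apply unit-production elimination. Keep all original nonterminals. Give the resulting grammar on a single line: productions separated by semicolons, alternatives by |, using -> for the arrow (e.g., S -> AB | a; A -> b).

S -> j | BL | Bc | LB | cc | ch; B -> Bc | cc | ch; L -> j | BL | Bc | cc | ch

Unit productions: L->B, S->L.
Unit pairs (A ⇒* B via units): (L,B), (S,B), (S,L).
S: inherits non-unit rules of {B, L, S} → BL | Bc | LB | cc | ch | j.
B: inherits non-unit rules of {B} → Bc | cc | ch.
L: inherits non-unit rules of {B, L} → BL | Bc | cc | ch | j.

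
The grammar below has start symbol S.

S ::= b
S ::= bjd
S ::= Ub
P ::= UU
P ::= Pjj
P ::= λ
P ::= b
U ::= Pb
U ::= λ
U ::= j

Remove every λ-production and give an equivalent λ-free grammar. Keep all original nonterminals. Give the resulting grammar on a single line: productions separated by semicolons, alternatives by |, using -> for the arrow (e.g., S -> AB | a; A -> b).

Nullable set: {P, U}.
S -> Ub: U nullable, giving Ub | b.
Drop P -> λ.
P -> Pjj: P nullable, giving Pjj | jj.
P -> UU: U, U nullable, giving U | UU.
Drop U -> λ.
U -> Pb: P nullable, giving Pb | b.
Unchanged (no nullable symbols): S -> b; S -> bjd; P -> b; U -> j.

S -> b | Ub | bjd; P -> U | b | UU | jj | Pjj; U -> b | j | Pb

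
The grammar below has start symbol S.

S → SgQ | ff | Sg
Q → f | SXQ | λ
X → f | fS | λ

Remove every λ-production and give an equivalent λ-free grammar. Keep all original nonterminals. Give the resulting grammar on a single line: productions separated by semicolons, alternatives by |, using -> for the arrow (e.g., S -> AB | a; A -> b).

Nullable set: {Q, X}.
S -> SgQ: Q nullable, giving Sg | SgQ.
Drop Q -> λ.
Q -> SXQ: X, Q nullable, giving S | SQ | SX | SXQ.
Drop X -> λ.
Unchanged (no nullable symbols): S -> Sg; S -> ff; Q -> f; X -> f; X -> fS.

S -> Sg | ff | SgQ; Q -> S | f | SQ | SX | SXQ; X -> f | fS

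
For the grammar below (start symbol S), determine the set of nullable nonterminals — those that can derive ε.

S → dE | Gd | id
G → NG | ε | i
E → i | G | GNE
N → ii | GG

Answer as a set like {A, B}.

{E, G, N}

Directly nullable (have an ε-rule): {G}.
E is nullable via E -> G (every symbol on the right is already known nullable).
N is nullable via N -> GG (every symbol on the right is already known nullable).
Not nullable: S — each has a terminal in every rule's right-hand side or depends on a non-nullable symbol.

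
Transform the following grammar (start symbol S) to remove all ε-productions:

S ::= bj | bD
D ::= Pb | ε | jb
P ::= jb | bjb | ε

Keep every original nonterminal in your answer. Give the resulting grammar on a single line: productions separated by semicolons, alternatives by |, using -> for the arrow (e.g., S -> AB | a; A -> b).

Nullable set: {D, P}.
S -> bD: D nullable, giving b | bD.
Drop D -> ε.
D -> Pb: P nullable, giving Pb | b.
Drop P -> ε.
Unchanged (no nullable symbols): S -> bj; D -> jb; P -> bjb; P -> jb.

S -> b | bD | bj; D -> b | Pb | jb; P -> jb | bjb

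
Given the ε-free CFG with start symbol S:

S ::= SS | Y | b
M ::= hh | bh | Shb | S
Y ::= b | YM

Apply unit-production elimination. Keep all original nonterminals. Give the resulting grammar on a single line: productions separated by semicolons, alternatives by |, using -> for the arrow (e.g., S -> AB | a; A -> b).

Unit productions: M->S, S->Y.
Unit pairs (A ⇒* B via units): (M,S), (M,Y), (S,Y).
S: inherits non-unit rules of {S, Y} → SS | YM | b.
M: inherits non-unit rules of {M, S, Y} → SS | Shb | YM | b | bh | hh.
Y: inherits non-unit rules of {Y} → YM | b.

S -> b | SS | YM; M -> b | SS | YM | bh | hh | Shb; Y -> b | YM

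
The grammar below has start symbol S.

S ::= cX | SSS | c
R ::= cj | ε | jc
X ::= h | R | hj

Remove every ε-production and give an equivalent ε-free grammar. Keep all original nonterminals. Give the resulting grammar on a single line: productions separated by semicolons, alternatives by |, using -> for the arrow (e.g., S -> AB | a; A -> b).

S -> c | cX | SSS; R -> cj | jc; X -> R | h | hj

Nullable set: {R, X}.
S -> cX: X nullable, giving c | cX.
Drop R -> ε.
X -> R: R nullable, giving R.
Unchanged (no nullable symbols): S -> SSS; S -> c; R -> cj; R -> jc; X -> h; X -> hj.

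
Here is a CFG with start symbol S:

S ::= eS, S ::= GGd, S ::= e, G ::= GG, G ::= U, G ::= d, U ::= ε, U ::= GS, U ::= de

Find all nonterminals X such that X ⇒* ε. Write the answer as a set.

Directly nullable (have an ε-rule): {U}.
G is nullable via G -> U (every symbol on the right is already known nullable).
Not nullable: S — each has a terminal in every rule's right-hand side or depends on a non-nullable symbol.

{G, U}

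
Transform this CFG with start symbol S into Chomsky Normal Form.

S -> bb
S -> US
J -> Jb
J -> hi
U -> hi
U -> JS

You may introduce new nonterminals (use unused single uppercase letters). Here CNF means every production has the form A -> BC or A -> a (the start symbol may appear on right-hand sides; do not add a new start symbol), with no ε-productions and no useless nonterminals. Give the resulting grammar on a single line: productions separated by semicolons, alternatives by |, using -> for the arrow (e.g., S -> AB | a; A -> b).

No ε-productions.
No unit productions to eliminate.
TERM: introduce A -> b, B -> h, C -> i and substitute in every rule of length ≥2.

S -> AA | US; A -> b; B -> h; C -> i; J -> BC | JA; U -> BC | JS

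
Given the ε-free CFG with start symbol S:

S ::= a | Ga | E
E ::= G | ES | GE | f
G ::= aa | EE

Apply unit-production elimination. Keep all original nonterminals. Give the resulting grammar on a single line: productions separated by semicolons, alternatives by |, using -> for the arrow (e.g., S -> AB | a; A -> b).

S -> a | f | EE | ES | GE | Ga | aa; E -> f | EE | ES | GE | aa; G -> EE | aa

Unit productions: E->G, S->E.
Unit pairs (A ⇒* B via units): (E,G), (S,E), (S,G).
S: inherits non-unit rules of {E, G, S} → EE | ES | GE | Ga | a | aa | f.
E: inherits non-unit rules of {E, G} → EE | ES | GE | aa | f.
G: inherits non-unit rules of {G} → EE | aa.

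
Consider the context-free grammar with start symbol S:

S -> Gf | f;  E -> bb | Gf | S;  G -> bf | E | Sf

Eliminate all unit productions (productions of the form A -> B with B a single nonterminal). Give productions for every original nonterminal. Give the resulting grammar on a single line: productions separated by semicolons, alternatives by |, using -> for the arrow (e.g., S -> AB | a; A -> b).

Unit productions: E->S, G->E.
Unit pairs (A ⇒* B via units): (E,S), (G,E), (G,S).
S: inherits non-unit rules of {S} → Gf | f.
E: inherits non-unit rules of {E, S} → Gf | bb | f.
G: inherits non-unit rules of {E, G, S} → Gf | Sf | bb | bf | f.

S -> f | Gf; E -> f | Gf | bb; G -> f | Gf | Sf | bb | bf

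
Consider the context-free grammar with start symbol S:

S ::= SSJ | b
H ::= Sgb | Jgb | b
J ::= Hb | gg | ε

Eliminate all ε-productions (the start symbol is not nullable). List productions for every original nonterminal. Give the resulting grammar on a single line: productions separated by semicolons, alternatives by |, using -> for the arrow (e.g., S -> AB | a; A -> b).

S -> b | SS | SSJ; H -> b | gb | Jgb | Sgb; J -> Hb | gg

Nullable set: {J}.
S -> SSJ: J nullable, giving SS | SSJ.
H -> Jgb: J nullable, giving Jgb | gb.
Drop J -> ε.
Unchanged (no nullable symbols): S -> b; H -> Sgb; H -> b; J -> Hb; J -> gg.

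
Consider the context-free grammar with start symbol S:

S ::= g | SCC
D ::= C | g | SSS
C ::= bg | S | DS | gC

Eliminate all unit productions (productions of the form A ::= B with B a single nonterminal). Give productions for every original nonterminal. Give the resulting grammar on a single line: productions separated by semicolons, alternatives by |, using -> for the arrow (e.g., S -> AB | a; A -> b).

S -> g | SCC; C -> g | DS | bg | gC | SCC; D -> g | DS | bg | gC | SCC | SSS

Unit productions: C->S, D->C.
Unit pairs (A ⇒* B via units): (C,S), (D,C), (D,S).
S: inherits non-unit rules of {S} → SCC | g.
C: inherits non-unit rules of {C, S} → DS | SCC | bg | g | gC.
D: inherits non-unit rules of {C, D, S} → DS | SCC | SSS | bg | g | gC.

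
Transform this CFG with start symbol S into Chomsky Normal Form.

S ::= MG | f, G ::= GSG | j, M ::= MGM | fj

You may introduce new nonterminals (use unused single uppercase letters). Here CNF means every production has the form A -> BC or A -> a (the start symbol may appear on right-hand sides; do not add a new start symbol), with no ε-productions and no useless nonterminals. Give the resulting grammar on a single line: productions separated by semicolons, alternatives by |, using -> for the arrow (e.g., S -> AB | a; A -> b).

S -> f | MG; A -> f; B -> j; C -> SG; D -> GM; G -> j | GC; M -> AB | MD

No ε-productions.
No unit productions to eliminate.
TERM: introduce A -> f, B -> j and substitute in every rule of length ≥2.
BIN: G -> GSG becomes G -> GC, C -> SG; M -> MGM becomes M -> MD, D -> GM.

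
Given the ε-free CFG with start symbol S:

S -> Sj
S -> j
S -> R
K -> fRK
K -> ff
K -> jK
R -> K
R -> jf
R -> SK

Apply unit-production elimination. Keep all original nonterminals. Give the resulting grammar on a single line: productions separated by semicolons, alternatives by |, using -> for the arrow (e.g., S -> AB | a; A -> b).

S -> j | SK | Sj | ff | jK | jf | fRK; K -> ff | jK | fRK; R -> SK | ff | jK | jf | fRK

Unit productions: R->K, S->R.
Unit pairs (A ⇒* B via units): (R,K), (S,K), (S,R).
S: inherits non-unit rules of {K, R, S} → SK | Sj | fRK | ff | j | jK | jf.
K: inherits non-unit rules of {K} → fRK | ff | jK.
R: inherits non-unit rules of {K, R} → SK | fRK | ff | jK | jf.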